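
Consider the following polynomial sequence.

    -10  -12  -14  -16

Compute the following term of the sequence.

Δ: -2, -2, -2
The first differences are constant (-2).
-16 − 2 = -18

-18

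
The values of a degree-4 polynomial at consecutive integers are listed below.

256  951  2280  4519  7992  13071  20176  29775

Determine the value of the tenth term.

58567

695  1329  2239  3473  5079  7105  9599
634  910  1234  1606  2026  2494
276  324  372  420  468
48  48  48  48
The fourth differences are constant (48).
468 + 48 = 516;  2494 + 516 = 3010;  9599 + 3010 = 12609;  29775 + 12609 = 42384
516 + 48 = 564;  3010 + 564 = 3574;  12609 + 3574 = 16183;  42384 + 16183 = 58567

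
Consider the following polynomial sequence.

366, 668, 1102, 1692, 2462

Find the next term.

3436

D1: 302  434  590  770
D2: 132  156  180
D3: 24  24
Third differences constant at 24.
180 + 24 = 204;  770 + 204 = 974;  2462 + 974 = 3436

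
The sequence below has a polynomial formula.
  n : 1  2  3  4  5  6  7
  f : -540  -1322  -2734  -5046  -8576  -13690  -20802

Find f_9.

Δ: -782, -1412, -2312, -3530, -5114, -7112
Δ²: -630, -900, -1218, -1584, -1998
Δ³: -270, -318, -366, -414
Δ⁴: -48, -48, -48
Fourth differences constant at -48.
-414 − 48 = -462;  -1998 − 462 = -2460;  -7112 − 2460 = -9572;  -20802 − 9572 = -30374
-462 − 48 = -510;  -2460 − 510 = -2970;  -9572 − 2970 = -12542;  -30374 − 12542 = -42916

-42916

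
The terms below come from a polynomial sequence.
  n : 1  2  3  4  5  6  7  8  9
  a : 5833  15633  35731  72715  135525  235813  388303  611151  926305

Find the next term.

First differences: 9800, 20098, 36984, 62810, 100288, 152490, 222848, 315154
Second differences: 10298, 16886, 25826, 37478, 52202, 70358, 92306
Third differences: 6588, 8940, 11652, 14724, 18156, 21948
Fourth differences: 2352, 2712, 3072, 3432, 3792
Fifth differences: 360, 360, 360, 360
The fifth differences are constant (360).
3792 + 360 = 4152;  21948 + 4152 = 26100;  92306 + 26100 = 118406;  315154 + 118406 = 433560;  926305 + 433560 = 1359865

1359865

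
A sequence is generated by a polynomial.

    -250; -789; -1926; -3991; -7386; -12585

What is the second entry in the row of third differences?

Δ: -539, -1137, -2065, -3395, -5199
Δ²: -598, -928, -1330, -1804
Δ³: -330, -402, -474
Δ⁴: -72, -72

-402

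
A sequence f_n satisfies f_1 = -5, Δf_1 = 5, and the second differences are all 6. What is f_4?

28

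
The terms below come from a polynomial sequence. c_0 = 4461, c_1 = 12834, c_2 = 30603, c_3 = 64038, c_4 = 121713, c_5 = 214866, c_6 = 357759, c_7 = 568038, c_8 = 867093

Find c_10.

1837971

8373  17769  33435  57675  93153  142893  210279  299055
9396  15666  24240  35478  49740  67386  88776
6270  8574  11238  14262  17646  21390
2304  2664  3024  3384  3744
360  360  360  360
Fifth differences constant at 360.
3744 + 360 = 4104;  21390 + 4104 = 25494;  88776 + 25494 = 114270;  299055 + 114270 = 413325;  867093 + 413325 = 1280418
4104 + 360 = 4464;  25494 + 4464 = 29958;  114270 + 29958 = 144228;  413325 + 144228 = 557553;  1280418 + 557553 = 1837971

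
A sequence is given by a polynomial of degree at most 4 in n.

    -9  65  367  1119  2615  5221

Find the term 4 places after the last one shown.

36585

First differences: 74, 302, 752, 1496, 2606
Second differences: 228, 450, 744, 1110
Third differences: 222, 294, 366
Fourth differences: 72, 72
Fourth differences constant at 72.
366 + 72 = 438;  1110 + 438 = 1548;  2606 + 1548 = 4154;  5221 + 4154 = 9375
438 + 72 = 510;  1548 + 510 = 2058;  4154 + 2058 = 6212;  9375 + 6212 = 15587
510 + 72 = 582;  2058 + 582 = 2640;  6212 + 2640 = 8852;  15587 + 8852 = 24439
582 + 72 = 654;  2640 + 654 = 3294;  8852 + 3294 = 12146;  24439 + 12146 = 36585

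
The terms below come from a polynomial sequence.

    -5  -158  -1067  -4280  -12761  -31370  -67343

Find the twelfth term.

First differences: -153, -909, -3213, -8481, -18609, -35973
Second differences: -756, -2304, -5268, -10128, -17364
Third differences: -1548, -2964, -4860, -7236
Fourth differences: -1416, -1896, -2376
Fifth differences: -480, -480
Constant fifth difference = -480, so extend:
-2376 − 480 = -2856;  -7236 − 2856 = -10092;  -17364 − 10092 = -27456;  -35973 − 27456 = -63429;  -67343 − 63429 = -130772
-2856 − 480 = -3336;  -10092 − 3336 = -13428;  -27456 − 13428 = -40884;  -63429 − 40884 = -104313;  -130772 − 104313 = -235085
-3336 − 480 = -3816;  -13428 − 3816 = -17244;  -40884 − 17244 = -58128;  -104313 − 58128 = -162441;  -235085 − 162441 = -397526
-3816 − 480 = -4296;  -17244 − 4296 = -21540;  -58128 − 21540 = -79668;  -162441 − 79668 = -242109;  -397526 − 242109 = -639635
-4296 − 480 = -4776;  -21540 − 4776 = -26316;  -79668 − 26316 = -105984;  -242109 − 105984 = -348093;  -639635 − 348093 = -987728

-987728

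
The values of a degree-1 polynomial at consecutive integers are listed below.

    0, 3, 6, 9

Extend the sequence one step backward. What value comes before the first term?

-3

3, 3, 3
The first differences are constant at 3.
Work back: 0 − 3 = -3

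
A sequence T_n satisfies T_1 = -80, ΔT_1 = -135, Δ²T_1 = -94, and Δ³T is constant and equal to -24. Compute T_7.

Build the table forward from the leading diagonal:
Δ³: -24  -24  -24  -24  -24  -24  -24
Δ²: -94  -118  -142  -166  -190  -214  -238
Δ: -135  -229  -347  -489  -655  -845  -1059
T: -80  -215  -444  -791  -1280  -1935  -2780

-2780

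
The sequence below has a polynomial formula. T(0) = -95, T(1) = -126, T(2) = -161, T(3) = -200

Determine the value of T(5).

-290

Δ: -31  -35  -39
Δ²: -4  -4
Second differences constant at -4.
-39 − 4 = -43;  -200 − 43 = -243
-43 − 4 = -47;  -243 − 47 = -290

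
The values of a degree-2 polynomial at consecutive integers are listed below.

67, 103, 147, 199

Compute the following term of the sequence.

259

D1: 36  44  52
D2: 8  8
Second differences constant at 8.
52 + 8 = 60;  199 + 60 = 259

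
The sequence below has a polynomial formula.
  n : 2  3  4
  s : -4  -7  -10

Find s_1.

-1

D1: -3  -3
The first differences are constant at -3.
Work back: -4 + 3 = -1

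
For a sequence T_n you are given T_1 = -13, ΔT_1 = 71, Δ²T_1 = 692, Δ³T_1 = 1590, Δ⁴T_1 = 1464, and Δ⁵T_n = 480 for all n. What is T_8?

131986

Build the table forward from the leading diagonal:
Fifth differences: 480, 480, 480, 480, 480, 480, 480, 480
Fourth differences: 1464, 1944, 2424, 2904, 3384, 3864, 4344, 4824
Third differences: 1590, 3054, 4998, 7422, 10326, 13710, 17574, 21918
Second differences: 692, 2282, 5336, 10334, 17756, 28082, 41792, 59366
First differences: 71, 763, 3045, 8381, 18715, 36471, 64553, 106345
T: -13, 58, 821, 3866, 12247, 30962, 67433, 131986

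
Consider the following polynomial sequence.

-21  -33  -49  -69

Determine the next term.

First differences: -12, -16, -20
Second differences: -4, -4
The second differences are constant (-4).
-20 − 4 = -24;  -69 − 24 = -93

-93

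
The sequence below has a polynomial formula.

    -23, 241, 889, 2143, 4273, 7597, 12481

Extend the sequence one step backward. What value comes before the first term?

264, 648, 1254, 2130, 3324, 4884
384, 606, 876, 1194, 1560
222, 270, 318, 366
48, 48, 48
The fourth differences are constant at 48.
Work back: 222 − 48 = 174;  384 − 174 = 210;  264 − 210 = 54;  -23 − 54 = -77

-77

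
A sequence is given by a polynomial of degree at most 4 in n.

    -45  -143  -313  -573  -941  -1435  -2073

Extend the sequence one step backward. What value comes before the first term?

D1: -98  -170  -260  -368  -494  -638
D2: -72  -90  -108  -126  -144
D3: -18  -18  -18  -18
The third differences are constant at -18.
Work back: -72 + 18 = -54;  -98 + 54 = -44;  -45 + 44 = -1

-1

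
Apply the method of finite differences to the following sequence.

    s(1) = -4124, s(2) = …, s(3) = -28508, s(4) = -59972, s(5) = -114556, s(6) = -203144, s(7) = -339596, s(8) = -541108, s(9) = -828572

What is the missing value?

-11896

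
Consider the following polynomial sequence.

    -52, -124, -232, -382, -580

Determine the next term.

-832

First differences: -72, -108, -150, -198
Second differences: -36, -42, -48
Third differences: -6, -6
Third differences constant at -6.
-48 − 6 = -54;  -198 − 54 = -252;  -580 − 252 = -832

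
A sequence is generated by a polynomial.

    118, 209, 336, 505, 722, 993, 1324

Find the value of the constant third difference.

6

Δ: 91, 127, 169, 217, 271, 331
Δ²: 36, 42, 48, 54, 60
Δ³: 6, 6, 6, 6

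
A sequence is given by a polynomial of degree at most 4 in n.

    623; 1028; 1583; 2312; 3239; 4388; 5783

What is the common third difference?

D1: 405, 555, 729, 927, 1149, 1395
D2: 150, 174, 198, 222, 246
D3: 24, 24, 24, 24

24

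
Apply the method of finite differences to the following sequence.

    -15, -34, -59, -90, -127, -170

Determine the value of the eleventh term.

D1: -19, -25, -31, -37, -43
D2: -6, -6, -6, -6
Second differences constant at -6.
-43 − 6 = -49;  -170 − 49 = -219
-49 − 6 = -55;  -219 − 55 = -274
-55 − 6 = -61;  -274 − 61 = -335
-61 − 6 = -67;  -335 − 67 = -402
-67 − 6 = -73;  -402 − 73 = -475

-475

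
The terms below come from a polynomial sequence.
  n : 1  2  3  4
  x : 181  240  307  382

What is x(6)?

First differences: 59, 67, 75
Second differences: 8, 8
The second differences are constant (8).
75 + 8 = 83;  382 + 83 = 465
83 + 8 = 91;  465 + 91 = 556

556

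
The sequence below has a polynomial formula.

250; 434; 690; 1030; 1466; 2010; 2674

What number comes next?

3470

D1: 184  256  340  436  544  664
D2: 72  84  96  108  120
D3: 12  12  12  12
The third differences are constant (12).
120 + 12 = 132;  664 + 132 = 796;  2674 + 796 = 3470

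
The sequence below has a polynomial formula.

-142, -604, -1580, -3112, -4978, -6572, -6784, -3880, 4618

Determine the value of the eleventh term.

52748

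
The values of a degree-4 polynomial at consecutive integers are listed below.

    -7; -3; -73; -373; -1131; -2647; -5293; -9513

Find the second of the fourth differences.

Δ: 4, -70, -300, -758, -1516, -2646, -4220
Δ²: -74, -230, -458, -758, -1130, -1574
Δ³: -156, -228, -300, -372, -444
Δ⁴: -72, -72, -72, -72

-72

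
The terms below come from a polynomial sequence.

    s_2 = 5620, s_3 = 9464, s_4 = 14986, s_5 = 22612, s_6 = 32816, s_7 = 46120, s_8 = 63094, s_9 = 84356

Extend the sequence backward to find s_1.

3076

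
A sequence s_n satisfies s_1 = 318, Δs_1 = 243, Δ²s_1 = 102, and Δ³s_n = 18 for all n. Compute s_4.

Build the table forward from the leading diagonal:
Third differences: 18  18  18  18
Second differences: 102  120  138  156
First differences: 243  345  465  603
s: 318  561  906  1371

1371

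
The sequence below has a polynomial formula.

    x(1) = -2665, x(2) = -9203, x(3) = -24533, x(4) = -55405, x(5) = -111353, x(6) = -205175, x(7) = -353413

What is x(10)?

-1356283

-6538  -15330  -30872  -55948  -93822  -148238
-8792  -15542  -25076  -37874  -54416
-6750  -9534  -12798  -16542
-2784  -3264  -3744
-480  -480
The fifth differences are constant (-480).
-3744 − 480 = -4224;  -16542 − 4224 = -20766;  -54416 − 20766 = -75182;  -148238 − 75182 = -223420;  -353413 − 223420 = -576833
-4224 − 480 = -4704;  -20766 − 4704 = -25470;  -75182 − 25470 = -100652;  -223420 − 100652 = -324072;  -576833 − 324072 = -900905
-4704 − 480 = -5184;  -25470 − 5184 = -30654;  -100652 − 30654 = -131306;  -324072 − 131306 = -455378;  -900905 − 455378 = -1356283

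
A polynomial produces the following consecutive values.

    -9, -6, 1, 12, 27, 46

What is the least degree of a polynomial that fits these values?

2

First differences: 3, 7, 11, 15, 19
Second differences: 4, 4, 4, 4
The second differences are constant, so the polynomial has degree 2.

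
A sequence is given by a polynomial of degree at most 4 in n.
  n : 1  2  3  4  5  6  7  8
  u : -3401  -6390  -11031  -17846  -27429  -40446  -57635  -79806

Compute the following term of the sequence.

First differences: -2989  -4641  -6815  -9583  -13017  -17189  -22171
Second differences: -1652  -2174  -2768  -3434  -4172  -4982
Third differences: -522  -594  -666  -738  -810
Fourth differences: -72  -72  -72  -72
Fourth differences constant at -72.
-810 − 72 = -882;  -4982 − 882 = -5864;  -22171 − 5864 = -28035;  -79806 − 28035 = -107841

-107841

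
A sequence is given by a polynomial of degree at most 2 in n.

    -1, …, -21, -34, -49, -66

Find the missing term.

-10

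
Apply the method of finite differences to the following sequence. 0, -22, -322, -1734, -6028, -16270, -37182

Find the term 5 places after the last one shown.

-22, -300, -1412, -4294, -10242, -20912
-278, -1112, -2882, -5948, -10670
-834, -1770, -3066, -4722
-936, -1296, -1656
-360, -360
Constant fifth difference = -360, so extend:
-1656 − 360 = -2016;  -4722 − 2016 = -6738;  -10670 − 6738 = -17408;  -20912 − 17408 = -38320;  -37182 − 38320 = -75502
-2016 − 360 = -2376;  -6738 − 2376 = -9114;  -17408 − 9114 = -26522;  -38320 − 26522 = -64842;  -75502 − 64842 = -140344
-2376 − 360 = -2736;  -9114 − 2736 = -11850;  -26522 − 11850 = -38372;  -64842 − 38372 = -103214;  -140344 − 103214 = -243558
-2736 − 360 = -3096;  -11850 − 3096 = -14946;  -38372 − 14946 = -53318;  -103214 − 53318 = -156532;  -243558 − 156532 = -400090
-3096 − 360 = -3456;  -14946 − 3456 = -18402;  -53318 − 18402 = -71720;  -156532 − 71720 = -228252;  -400090 − 228252 = -628342

-628342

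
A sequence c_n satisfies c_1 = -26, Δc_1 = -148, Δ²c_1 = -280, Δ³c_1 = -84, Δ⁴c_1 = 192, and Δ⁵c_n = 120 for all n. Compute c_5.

Build the table forward from the leading diagonal:
Fifth differences: 120, 120, 120, 120, 120
Fourth differences: 192, 312, 432, 552, 672
Third differences: -84, 108, 420, 852, 1404
Second differences: -280, -364, -256, 164, 1016
First differences: -148, -428, -792, -1048, -884
c: -26, -174, -602, -1394, -2442

-2442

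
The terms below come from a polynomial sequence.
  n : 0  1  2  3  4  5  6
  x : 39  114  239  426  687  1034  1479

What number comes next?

2034

First differences: 75 , 125 , 187 , 261 , 347 , 445
Second differences: 50 , 62 , 74 , 86 , 98
Third differences: 12 , 12 , 12 , 12
The third differences are constant (12).
98 + 12 = 110;  445 + 110 = 555;  1479 + 555 = 2034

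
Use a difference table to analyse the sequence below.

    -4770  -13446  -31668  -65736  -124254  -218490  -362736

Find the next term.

-8676, -18222, -34068, -58518, -94236, -144246
-9546, -15846, -24450, -35718, -50010
-6300, -8604, -11268, -14292
-2304, -2664, -3024
-360, -360
The fifth differences are constant (-360).
-3024 − 360 = -3384;  -14292 − 3384 = -17676;  -50010 − 17676 = -67686;  -144246 − 67686 = -211932;  -362736 − 211932 = -574668

-574668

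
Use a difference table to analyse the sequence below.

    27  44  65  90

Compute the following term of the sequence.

119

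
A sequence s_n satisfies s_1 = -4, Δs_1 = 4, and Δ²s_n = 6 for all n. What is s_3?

10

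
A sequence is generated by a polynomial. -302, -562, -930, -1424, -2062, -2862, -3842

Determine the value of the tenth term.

-260, -368, -494, -638, -800, -980
-108, -126, -144, -162, -180
-18, -18, -18, -18
Third differences constant at -18.
-180 − 18 = -198;  -980 − 198 = -1178;  -3842 − 1178 = -5020
-198 − 18 = -216;  -1178 − 216 = -1394;  -5020 − 1394 = -6414
-216 − 18 = -234;  -1394 − 234 = -1628;  -6414 − 1628 = -8042

-8042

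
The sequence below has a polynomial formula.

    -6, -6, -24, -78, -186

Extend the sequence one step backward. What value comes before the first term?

-6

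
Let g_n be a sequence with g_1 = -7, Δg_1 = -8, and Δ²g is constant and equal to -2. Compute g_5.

-51

Build the table forward from the leading diagonal:
Second differences: -2, -2, -2, -2, -2
First differences: -8, -10, -12, -14, -16
g: -7, -15, -25, -37, -51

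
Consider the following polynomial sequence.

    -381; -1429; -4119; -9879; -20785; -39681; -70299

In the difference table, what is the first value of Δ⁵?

-120

Δ: -1048, -2690, -5760, -10906, -18896, -30618
Δ²: -1642, -3070, -5146, -7990, -11722
Δ³: -1428, -2076, -2844, -3732
Δ⁴: -648, -768, -888
Δ⁵: -120, -120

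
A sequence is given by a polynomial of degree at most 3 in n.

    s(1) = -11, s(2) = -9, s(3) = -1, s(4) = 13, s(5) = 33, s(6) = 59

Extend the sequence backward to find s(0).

-7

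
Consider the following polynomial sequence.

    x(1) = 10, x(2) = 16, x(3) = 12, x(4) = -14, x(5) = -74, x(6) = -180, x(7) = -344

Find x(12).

-2454

Δ: 6, -4, -26, -60, -106, -164
Δ²: -10, -22, -34, -46, -58
Δ³: -12, -12, -12, -12
Constant third difference = -12, so extend:
-58 − 12 = -70;  -164 − 70 = -234;  -344 − 234 = -578
-70 − 12 = -82;  -234 − 82 = -316;  -578 − 316 = -894
-82 − 12 = -94;  -316 − 94 = -410;  -894 − 410 = -1304
-94 − 12 = -106;  -410 − 106 = -516;  -1304 − 516 = -1820
-106 − 12 = -118;  -516 − 118 = -634;  -1820 − 634 = -2454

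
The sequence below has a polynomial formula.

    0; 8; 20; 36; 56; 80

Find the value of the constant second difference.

First differences: 8, 12, 16, 20, 24
Second differences: 4, 4, 4, 4

4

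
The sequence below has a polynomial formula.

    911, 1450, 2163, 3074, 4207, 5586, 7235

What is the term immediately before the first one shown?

D1: 539  713  911  1133  1379  1649
D2: 174  198  222  246  270
D3: 24  24  24  24
The third differences are constant at 24.
Work back: 174 − 24 = 150;  539 − 150 = 389;  911 − 389 = 522

522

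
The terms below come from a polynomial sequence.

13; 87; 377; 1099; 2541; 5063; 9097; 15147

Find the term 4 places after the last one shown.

72107

First differences: 74  290  722  1442  2522  4034  6050
Second differences: 216  432  720  1080  1512  2016
Third differences: 216  288  360  432  504
Fourth differences: 72  72  72  72
The fourth differences are constant (72).
504 + 72 = 576;  2016 + 576 = 2592;  6050 + 2592 = 8642;  15147 + 8642 = 23789
576 + 72 = 648;  2592 + 648 = 3240;  8642 + 3240 = 11882;  23789 + 11882 = 35671
648 + 72 = 720;  3240 + 720 = 3960;  11882 + 3960 = 15842;  35671 + 15842 = 51513
720 + 72 = 792;  3960 + 792 = 4752;  15842 + 4752 = 20594;  51513 + 20594 = 72107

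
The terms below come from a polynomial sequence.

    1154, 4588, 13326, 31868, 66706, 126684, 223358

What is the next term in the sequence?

3434, 8738, 18542, 34838, 59978, 96674
5304, 9804, 16296, 25140, 36696
4500, 6492, 8844, 11556
1992, 2352, 2712
360, 360
The fifth differences are constant (360).
2712 + 360 = 3072;  11556 + 3072 = 14628;  36696 + 14628 = 51324;  96674 + 51324 = 147998;  223358 + 147998 = 371356

371356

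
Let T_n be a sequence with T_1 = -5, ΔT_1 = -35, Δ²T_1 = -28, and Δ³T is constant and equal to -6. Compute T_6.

Build the table forward from the leading diagonal:
D3: -6  -6  -6  -6  -6  -6
D2: -28  -34  -40  -46  -52  -58
D1: -35  -63  -97  -137  -183  -235
T: -5  -40  -103  -200  -337  -520

-520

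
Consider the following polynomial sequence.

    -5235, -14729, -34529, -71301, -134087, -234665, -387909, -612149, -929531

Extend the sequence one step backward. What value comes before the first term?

Δ: -9494  -19800  -36772  -62786  -100578  -153244  -224240  -317382
Δ²: -10306  -16972  -26014  -37792  -52666  -70996  -93142
Δ³: -6666  -9042  -11778  -14874  -18330  -22146
Δ⁴: -2376  -2736  -3096  -3456  -3816
Δ⁵: -360  -360  -360  -360
The fifth differences are constant at -360.
Work back: -2376 + 360 = -2016;  -6666 + 2016 = -4650;  -10306 + 4650 = -5656;  -9494 + 5656 = -3838;  -5235 + 3838 = -1397

-1397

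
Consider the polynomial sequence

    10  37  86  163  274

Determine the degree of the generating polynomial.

3

First differences: 27, 49, 77, 111
Second differences: 22, 28, 34
Third differences: 6, 6
The third differences are constant, so the polynomial has degree 3.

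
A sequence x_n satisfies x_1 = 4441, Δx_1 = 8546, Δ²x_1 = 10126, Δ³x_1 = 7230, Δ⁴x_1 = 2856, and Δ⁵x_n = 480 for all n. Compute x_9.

Build the table forward from the leading diagonal:
Δ⁵: 480, 480, 480, 480, 480, 480, 480, 480, 480
Δ⁴: 2856, 3336, 3816, 4296, 4776, 5256, 5736, 6216, 6696
Δ³: 7230, 10086, 13422, 17238, 21534, 26310, 31566, 37302, 43518
Δ²: 10126, 17356, 27442, 40864, 58102, 79636, 105946, 137512, 174814
Δ: 8546, 18672, 36028, 63470, 104334, 162436, 242072, 348018, 485530
x: 4441, 12987, 31659, 67687, 131157, 235491, 397927, 639999, 988017

988017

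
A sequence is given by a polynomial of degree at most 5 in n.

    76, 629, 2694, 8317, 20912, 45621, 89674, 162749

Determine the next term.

First differences: 553, 2065, 5623, 12595, 24709, 44053, 73075
Second differences: 1512, 3558, 6972, 12114, 19344, 29022
Third differences: 2046, 3414, 5142, 7230, 9678
Fourth differences: 1368, 1728, 2088, 2448
Fifth differences: 360, 360, 360
Constant fifth difference = 360, so extend:
2448 + 360 = 2808;  9678 + 2808 = 12486;  29022 + 12486 = 41508;  73075 + 41508 = 114583;  162749 + 114583 = 277332

277332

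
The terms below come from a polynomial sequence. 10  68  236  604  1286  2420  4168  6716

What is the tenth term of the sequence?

15076

D1: 58  168  368  682  1134  1748  2548
D2: 110  200  314  452  614  800
D3: 90  114  138  162  186
D4: 24  24  24  24
Fourth differences constant at 24.
186 + 24 = 210;  800 + 210 = 1010;  2548 + 1010 = 3558;  6716 + 3558 = 10274
210 + 24 = 234;  1010 + 234 = 1244;  3558 + 1244 = 4802;  10274 + 4802 = 15076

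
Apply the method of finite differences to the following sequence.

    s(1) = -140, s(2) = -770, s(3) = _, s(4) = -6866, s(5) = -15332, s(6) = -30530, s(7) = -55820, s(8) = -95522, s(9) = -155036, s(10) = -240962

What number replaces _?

-2612

Using the last 7 terms:
Δ: -8466, -15198, -25290, -39702, -59514, -85926
Δ²: -6732, -10092, -14412, -19812, -26412
Δ³: -3360, -4320, -5400, -6600
Δ⁴: -960, -1080, -1200
Δ⁵: -120, -120
Constant fifth difference = -120.
Extend backward: -960 + 120 = -840;  -3360 + 840 = -2520;  -6732 + 2520 = -4212;  -8466 + 4212 = -4254;  -6866 + 4254 = -2612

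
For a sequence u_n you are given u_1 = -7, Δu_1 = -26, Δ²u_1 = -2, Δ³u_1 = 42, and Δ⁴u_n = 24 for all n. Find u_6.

Build the table forward from the leading diagonal:
D4: 24  24  24  24  24  24
D3: 42  66  90  114  138  162
D2: -2  40  106  196  310  448
D1: -26  -28  12  118  314  624
u: -7  -33  -61  -49  69  383

383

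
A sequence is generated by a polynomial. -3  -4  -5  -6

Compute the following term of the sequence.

-7

-1  -1  -1
Constant first difference = -1, so extend:
-6 − 1 = -7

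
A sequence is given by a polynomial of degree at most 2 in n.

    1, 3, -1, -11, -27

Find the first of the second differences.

First differences: 2, -4, -10, -16
Second differences: -6, -6, -6

-6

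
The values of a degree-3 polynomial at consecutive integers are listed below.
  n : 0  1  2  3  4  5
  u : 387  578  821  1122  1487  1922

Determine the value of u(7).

D1: 191  243  301  365  435
D2: 52  58  64  70
D3: 6  6  6
Constant third difference = 6, so extend:
70 + 6 = 76;  435 + 76 = 511;  1922 + 511 = 2433
76 + 6 = 82;  511 + 82 = 593;  2433 + 593 = 3026

3026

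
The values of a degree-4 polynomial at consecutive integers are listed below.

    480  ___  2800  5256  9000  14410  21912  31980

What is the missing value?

1302

Using the last 6 terms:
First differences: 2456  3744  5410  7502  10068
Second differences: 1288  1666  2092  2566
Third differences: 378  426  474
Fourth differences: 48  48
Constant fourth difference = 48.
Extend backward: 378 − 48 = 330;  1288 − 330 = 958;  2456 − 958 = 1498;  2800 − 1498 = 1302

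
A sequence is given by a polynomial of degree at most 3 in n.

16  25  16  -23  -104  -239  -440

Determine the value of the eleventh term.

-2144

D1: 9  -9  -39  -81  -135  -201
D2: -18  -30  -42  -54  -66
D3: -12  -12  -12  -12
Third differences constant at -12.
-66 − 12 = -78;  -201 − 78 = -279;  -440 − 279 = -719
-78 − 12 = -90;  -279 − 90 = -369;  -719 − 369 = -1088
-90 − 12 = -102;  -369 − 102 = -471;  -1088 − 471 = -1559
-102 − 12 = -114;  -471 − 114 = -585;  -1559 − 585 = -2144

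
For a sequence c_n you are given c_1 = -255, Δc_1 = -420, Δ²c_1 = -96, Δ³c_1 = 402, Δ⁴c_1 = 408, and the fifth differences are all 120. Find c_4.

-1401

Build the table forward from the leading diagonal:
Fifth differences: 120  120  120  120
Fourth differences: 408  528  648  768
Third differences: 402  810  1338  1986
Second differences: -96  306  1116  2454
First differences: -420  -516  -210  906
c: -255  -675  -1191  -1401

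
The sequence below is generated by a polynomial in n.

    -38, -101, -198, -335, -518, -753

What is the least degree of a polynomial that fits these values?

-63, -97, -137, -183, -235
-34, -40, -46, -52
-6, -6, -6
The third differences are constant, so the polynomial has degree 3.

3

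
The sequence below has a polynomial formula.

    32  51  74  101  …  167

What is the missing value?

132

Using the first 4 terms:
19, 23, 27
4, 4
Constant second difference = 4.
Extend forward: 27 + 4 = 31;  101 + 31 = 132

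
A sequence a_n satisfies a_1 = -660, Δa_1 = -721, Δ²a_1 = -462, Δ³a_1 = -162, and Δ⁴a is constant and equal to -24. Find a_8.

Build the table forward from the leading diagonal:
D4: -24, -24, -24, -24, -24, -24, -24, -24
D3: -162, -186, -210, -234, -258, -282, -306, -330
D2: -462, -624, -810, -1020, -1254, -1512, -1794, -2100
D1: -721, -1183, -1807, -2617, -3637, -4891, -6403, -8197
a: -660, -1381, -2564, -4371, -6988, -10625, -15516, -21919

-21919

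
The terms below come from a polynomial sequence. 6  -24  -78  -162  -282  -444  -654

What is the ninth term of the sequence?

-1242

D1: -30, -54, -84, -120, -162, -210
D2: -24, -30, -36, -42, -48
D3: -6, -6, -6, -6
The third differences are constant (-6).
-48 − 6 = -54;  -210 − 54 = -264;  -654 − 264 = -918
-54 − 6 = -60;  -264 − 60 = -324;  -918 − 324 = -1242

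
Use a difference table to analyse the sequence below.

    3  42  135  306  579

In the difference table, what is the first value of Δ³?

24

First differences: 39, 93, 171, 273
Second differences: 54, 78, 102
Third differences: 24, 24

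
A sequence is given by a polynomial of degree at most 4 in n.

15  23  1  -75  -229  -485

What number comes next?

-867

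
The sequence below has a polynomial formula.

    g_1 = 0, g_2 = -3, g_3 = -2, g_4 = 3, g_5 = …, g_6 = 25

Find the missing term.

12

Using the first 4 terms:
First differences: -3  1  5
Second differences: 4  4
Constant second difference = 4.
Extend forward: 5 + 4 = 9;  3 + 9 = 12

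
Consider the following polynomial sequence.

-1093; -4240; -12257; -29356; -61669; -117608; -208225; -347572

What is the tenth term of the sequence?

-845824

D1: -3147, -8017, -17099, -32313, -55939, -90617, -139347
D2: -4870, -9082, -15214, -23626, -34678, -48730
D3: -4212, -6132, -8412, -11052, -14052
D4: -1920, -2280, -2640, -3000
D5: -360, -360, -360
Fifth differences constant at -360.
-3000 − 360 = -3360;  -14052 − 3360 = -17412;  -48730 − 17412 = -66142;  -139347 − 66142 = -205489;  -347572 − 205489 = -553061
-3360 − 360 = -3720;  -17412 − 3720 = -21132;  -66142 − 21132 = -87274;  -205489 − 87274 = -292763;  -553061 − 292763 = -845824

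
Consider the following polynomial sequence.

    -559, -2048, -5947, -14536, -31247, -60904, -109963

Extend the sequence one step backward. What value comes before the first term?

-112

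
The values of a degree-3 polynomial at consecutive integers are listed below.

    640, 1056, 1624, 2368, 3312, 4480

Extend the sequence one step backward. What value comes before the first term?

352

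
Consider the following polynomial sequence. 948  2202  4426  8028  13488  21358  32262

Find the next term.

D1: 1254, 2224, 3602, 5460, 7870, 10904
D2: 970, 1378, 1858, 2410, 3034
D3: 408, 480, 552, 624
D4: 72, 72, 72
Fourth differences constant at 72.
624 + 72 = 696;  3034 + 696 = 3730;  10904 + 3730 = 14634;  32262 + 14634 = 46896

46896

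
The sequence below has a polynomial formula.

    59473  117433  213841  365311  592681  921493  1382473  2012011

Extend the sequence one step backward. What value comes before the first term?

Δ: 57960  96408  151470  227370  328812  460980  629538
Δ²: 38448  55062  75900  101442  132168  168558
Δ³: 16614  20838  25542  30726  36390
Δ⁴: 4224  4704  5184  5664
Δ⁵: 480  480  480
The fifth differences are constant at 480.
Work back: 4224 − 480 = 3744;  16614 − 3744 = 12870;  38448 − 12870 = 25578;  57960 − 25578 = 32382;  59473 − 32382 = 27091

27091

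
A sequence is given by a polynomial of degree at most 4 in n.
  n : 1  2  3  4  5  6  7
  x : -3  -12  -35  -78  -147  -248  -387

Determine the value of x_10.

-1092

-9, -23, -43, -69, -101, -139
-14, -20, -26, -32, -38
-6, -6, -6, -6
The third differences are constant (-6).
-38 − 6 = -44;  -139 − 44 = -183;  -387 − 183 = -570
-44 − 6 = -50;  -183 − 50 = -233;  -570 − 233 = -803
-50 − 6 = -56;  -233 − 56 = -289;  -803 − 289 = -1092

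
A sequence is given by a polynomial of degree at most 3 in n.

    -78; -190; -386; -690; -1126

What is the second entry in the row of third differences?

-24

D1: -112, -196, -304, -436
D2: -84, -108, -132
D3: -24, -24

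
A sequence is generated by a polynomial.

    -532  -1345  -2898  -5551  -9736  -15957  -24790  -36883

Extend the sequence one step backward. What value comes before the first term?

-171

D1: -813  -1553  -2653  -4185  -6221  -8833  -12093
D2: -740  -1100  -1532  -2036  -2612  -3260
D3: -360  -432  -504  -576  -648
D4: -72  -72  -72  -72
The fourth differences are constant at -72.
Work back: -360 + 72 = -288;  -740 + 288 = -452;  -813 + 452 = -361;  -532 + 361 = -171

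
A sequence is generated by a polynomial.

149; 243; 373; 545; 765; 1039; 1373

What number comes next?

1773

First differences: 94, 130, 172, 220, 274, 334
Second differences: 36, 42, 48, 54, 60
Third differences: 6, 6, 6, 6
Third differences constant at 6.
60 + 6 = 66;  334 + 66 = 400;  1373 + 400 = 1773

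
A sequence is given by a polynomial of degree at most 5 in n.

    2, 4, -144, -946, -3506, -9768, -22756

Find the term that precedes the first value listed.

-6

First differences: 2, -148, -802, -2560, -6262, -12988
Second differences: -150, -654, -1758, -3702, -6726
Third differences: -504, -1104, -1944, -3024
Fourth differences: -600, -840, -1080
Fifth differences: -240, -240
The fifth differences are constant at -240.
Work back: -600 + 240 = -360;  -504 + 360 = -144;  -150 + 144 = -6;  2 + 6 = 8;  2 − 8 = -6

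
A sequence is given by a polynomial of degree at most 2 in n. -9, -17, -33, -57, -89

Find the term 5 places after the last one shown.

Δ: -8, -16, -24, -32
Δ²: -8, -8, -8
The second differences are constant (-8).
-32 − 8 = -40;  -89 − 40 = -129
-40 − 8 = -48;  -129 − 48 = -177
-48 − 8 = -56;  -177 − 56 = -233
-56 − 8 = -64;  -233 − 64 = -297
-64 − 8 = -72;  -297 − 72 = -369

-369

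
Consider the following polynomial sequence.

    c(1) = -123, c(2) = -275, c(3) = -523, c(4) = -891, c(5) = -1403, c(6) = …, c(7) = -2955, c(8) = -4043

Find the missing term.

Using the first 5 terms:
-152  -248  -368  -512
-96  -120  -144
-24  -24
Constant third difference = -24.
Extend forward: -144 − 24 = -168;  -512 − 168 = -680;  -1403 − 680 = -2083

-2083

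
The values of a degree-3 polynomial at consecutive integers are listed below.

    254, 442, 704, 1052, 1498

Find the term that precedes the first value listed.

128

D1: 188  262  348  446
D2: 74  86  98
D3: 12  12
The third differences are constant at 12.
Work back: 74 − 12 = 62;  188 − 62 = 126;  254 − 126 = 128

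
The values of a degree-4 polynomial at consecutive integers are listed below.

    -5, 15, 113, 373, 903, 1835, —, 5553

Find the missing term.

Using the first 6 terms:
Δ: 20  98  260  530  932
Δ²: 78  162  270  402
Δ³: 84  108  132
Δ⁴: 24  24
Constant fourth difference = 24.
Extend forward: 132 + 24 = 156;  402 + 156 = 558;  932 + 558 = 1490;  1835 + 1490 = 3325

3325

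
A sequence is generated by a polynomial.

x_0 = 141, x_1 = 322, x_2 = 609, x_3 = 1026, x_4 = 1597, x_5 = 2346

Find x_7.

4474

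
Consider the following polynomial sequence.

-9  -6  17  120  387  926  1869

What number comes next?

Δ: 3  23  103  267  539  943
Δ²: 20  80  164  272  404
Δ³: 60  84  108  132
Δ⁴: 24  24  24
The fourth differences are constant (24).
132 + 24 = 156;  404 + 156 = 560;  943 + 560 = 1503;  1869 + 1503 = 3372

3372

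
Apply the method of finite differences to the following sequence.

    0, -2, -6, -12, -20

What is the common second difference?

Δ: -2, -4, -6, -8
Δ²: -2, -2, -2

-2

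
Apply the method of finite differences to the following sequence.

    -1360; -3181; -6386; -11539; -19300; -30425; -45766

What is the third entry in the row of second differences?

First differences: -1821, -3205, -5153, -7761, -11125, -15341
Second differences: -1384, -1948, -2608, -3364, -4216
Third differences: -564, -660, -756, -852
Fourth differences: -96, -96, -96

-2608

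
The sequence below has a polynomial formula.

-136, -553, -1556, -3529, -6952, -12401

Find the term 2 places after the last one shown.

-417 , -1003 , -1973 , -3423 , -5449
-586 , -970 , -1450 , -2026
-384 , -480 , -576
-96 , -96
Fourth differences constant at -96.
-576 − 96 = -672;  -2026 − 672 = -2698;  -5449 − 2698 = -8147;  -12401 − 8147 = -20548
-672 − 96 = -768;  -2698 − 768 = -3466;  -8147 − 3466 = -11613;  -20548 − 11613 = -32161

-32161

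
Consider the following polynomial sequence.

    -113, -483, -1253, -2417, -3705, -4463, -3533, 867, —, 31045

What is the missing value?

Using the first 8 terms:
-370, -770, -1164, -1288, -758, 930, 4400
-400, -394, -124, 530, 1688, 3470
6, 270, 654, 1158, 1782
264, 384, 504, 624
120, 120, 120
Constant fifth difference = 120.
Extend forward: 624 + 120 = 744;  1782 + 744 = 2526;  3470 + 2526 = 5996;  4400 + 5996 = 10396;  867 + 10396 = 11263

11263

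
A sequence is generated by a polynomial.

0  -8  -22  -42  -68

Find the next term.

-100

First differences: -8, -14, -20, -26
Second differences: -6, -6, -6
Second differences constant at -6.
-26 − 6 = -32;  -68 − 32 = -100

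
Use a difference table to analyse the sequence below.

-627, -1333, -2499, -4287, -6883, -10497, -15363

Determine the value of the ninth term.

-29907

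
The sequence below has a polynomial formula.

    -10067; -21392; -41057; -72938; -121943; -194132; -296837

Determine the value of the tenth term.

D1: -11325 , -19665 , -31881 , -49005 , -72189 , -102705
D2: -8340 , -12216 , -17124 , -23184 , -30516
D3: -3876 , -4908 , -6060 , -7332
D4: -1032 , -1152 , -1272
D5: -120 , -120
Fifth differences constant at -120.
-1272 − 120 = -1392;  -7332 − 1392 = -8724;  -30516 − 8724 = -39240;  -102705 − 39240 = -141945;  -296837 − 141945 = -438782
-1392 − 120 = -1512;  -8724 − 1512 = -10236;  -39240 − 10236 = -49476;  -141945 − 49476 = -191421;  -438782 − 191421 = -630203
-1512 − 120 = -1632;  -10236 − 1632 = -11868;  -49476 − 11868 = -61344;  -191421 − 61344 = -252765;  -630203 − 252765 = -882968

-882968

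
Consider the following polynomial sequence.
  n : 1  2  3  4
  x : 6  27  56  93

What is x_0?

21, 29, 37
8, 8
The second differences are constant at 8.
Work back: 21 − 8 = 13;  6 − 13 = -7

-7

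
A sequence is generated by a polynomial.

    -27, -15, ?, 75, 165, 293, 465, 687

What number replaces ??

17

Using the last 5 terms:
D1: 90, 128, 172, 222
D2: 38, 44, 50
D3: 6, 6
Constant third difference = 6.
Extend backward: 38 − 6 = 32;  90 − 32 = 58;  75 − 58 = 17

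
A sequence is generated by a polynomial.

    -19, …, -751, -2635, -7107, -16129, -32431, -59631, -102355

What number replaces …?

Using the last 7 terms:
First differences: -1884, -4472, -9022, -16302, -27200, -42724
Second differences: -2588, -4550, -7280, -10898, -15524
Third differences: -1962, -2730, -3618, -4626
Fourth differences: -768, -888, -1008
Fifth differences: -120, -120
Constant fifth difference = -120.
Extend backward: -768 + 120 = -648;  -1962 + 648 = -1314;  -2588 + 1314 = -1274;  -1884 + 1274 = -610;  -751 + 610 = -141

-141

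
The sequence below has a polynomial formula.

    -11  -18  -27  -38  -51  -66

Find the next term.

Δ: -7, -9, -11, -13, -15
Δ²: -2, -2, -2, -2
Second differences constant at -2.
-15 − 2 = -17;  -66 − 17 = -83

-83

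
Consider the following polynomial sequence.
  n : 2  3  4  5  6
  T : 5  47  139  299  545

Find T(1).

-5

Δ: 42  92  160  246
Δ²: 50  68  86
Δ³: 18  18
The third differences are constant at 18.
Work back: 50 − 18 = 32;  42 − 32 = 10;  5 − 10 = -5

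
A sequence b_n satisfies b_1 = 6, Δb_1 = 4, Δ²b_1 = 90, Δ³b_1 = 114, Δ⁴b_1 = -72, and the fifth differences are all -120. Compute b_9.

-2818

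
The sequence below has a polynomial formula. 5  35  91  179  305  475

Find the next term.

695

First differences: 30, 56, 88, 126, 170
Second differences: 26, 32, 38, 44
Third differences: 6, 6, 6
Third differences constant at 6.
44 + 6 = 50;  170 + 50 = 220;  475 + 220 = 695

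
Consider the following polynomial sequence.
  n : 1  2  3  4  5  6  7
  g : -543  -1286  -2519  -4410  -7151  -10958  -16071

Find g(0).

-146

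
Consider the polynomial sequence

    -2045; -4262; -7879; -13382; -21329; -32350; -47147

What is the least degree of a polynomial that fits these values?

4

First differences: -2217, -3617, -5503, -7947, -11021, -14797
Second differences: -1400, -1886, -2444, -3074, -3776
Third differences: -486, -558, -630, -702
Fourth differences: -72, -72, -72
The fourth differences are constant, so the polynomial has degree 4.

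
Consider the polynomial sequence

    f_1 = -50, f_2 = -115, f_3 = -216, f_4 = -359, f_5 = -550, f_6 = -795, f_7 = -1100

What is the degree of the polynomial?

3

Δ: -65, -101, -143, -191, -245, -305
Δ²: -36, -42, -48, -54, -60
Δ³: -6, -6, -6, -6
The third differences are constant, so the polynomial has degree 3.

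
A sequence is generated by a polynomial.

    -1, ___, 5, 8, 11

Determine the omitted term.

2

Using the last 3 terms:
3  3
Constant first difference = 3.
Extend backward: 5 − 3 = 2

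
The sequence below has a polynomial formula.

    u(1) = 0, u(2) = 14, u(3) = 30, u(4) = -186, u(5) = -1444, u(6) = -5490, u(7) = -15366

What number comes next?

-35770

D1: 14, 16, -216, -1258, -4046, -9876
D2: 2, -232, -1042, -2788, -5830
D3: -234, -810, -1746, -3042
D4: -576, -936, -1296
D5: -360, -360
Constant fifth difference = -360, so extend:
-1296 − 360 = -1656;  -3042 − 1656 = -4698;  -5830 − 4698 = -10528;  -9876 − 10528 = -20404;  -15366 − 20404 = -35770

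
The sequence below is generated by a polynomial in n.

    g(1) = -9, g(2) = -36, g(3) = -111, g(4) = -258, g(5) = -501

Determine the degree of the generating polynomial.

First differences: -27, -75, -147, -243
Second differences: -48, -72, -96
Third differences: -24, -24
The third differences are constant, so the polynomial has degree 3.

3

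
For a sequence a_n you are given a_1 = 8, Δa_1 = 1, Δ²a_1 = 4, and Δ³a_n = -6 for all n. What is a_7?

-46

Build the table forward from the leading diagonal:
D3: -6  -6  -6  -6  -6  -6  -6
D2: 4  -2  -8  -14  -20  -26  -32
D1: 1  5  3  -5  -19  -39  -65
a: 8  9  14  17  12  -7  -46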